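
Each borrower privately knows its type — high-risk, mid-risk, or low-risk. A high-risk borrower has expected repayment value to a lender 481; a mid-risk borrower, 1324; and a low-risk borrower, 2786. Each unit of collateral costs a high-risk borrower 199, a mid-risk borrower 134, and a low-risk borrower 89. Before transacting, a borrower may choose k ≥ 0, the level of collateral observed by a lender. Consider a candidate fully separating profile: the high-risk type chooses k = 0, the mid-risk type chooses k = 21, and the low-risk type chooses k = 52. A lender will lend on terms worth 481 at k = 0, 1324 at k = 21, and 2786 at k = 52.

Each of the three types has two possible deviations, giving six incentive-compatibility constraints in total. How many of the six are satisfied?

High-risk (own payoff 481): to k=21 gives 1324 − 199×21 = -2855 → no gain ✓; to k=52 gives 2786 − 199×52 = -7562 → no gain ✓.
Low-risk (own payoff 2786 − 89×52 = -1842): to k=0 gives 481 → profitable ✗; to k=21 gives 1324 − 89×21 = -545 → profitable ✗.
Mid-risk (own payoff 1324 − 134×21 = -1490): to k=0 gives 481 → profitable ✗; to k=52 gives 2786 − 134×52 = -4182 → no gain ✓.
3 of the 6 constraints hold; not an equilibrium.

3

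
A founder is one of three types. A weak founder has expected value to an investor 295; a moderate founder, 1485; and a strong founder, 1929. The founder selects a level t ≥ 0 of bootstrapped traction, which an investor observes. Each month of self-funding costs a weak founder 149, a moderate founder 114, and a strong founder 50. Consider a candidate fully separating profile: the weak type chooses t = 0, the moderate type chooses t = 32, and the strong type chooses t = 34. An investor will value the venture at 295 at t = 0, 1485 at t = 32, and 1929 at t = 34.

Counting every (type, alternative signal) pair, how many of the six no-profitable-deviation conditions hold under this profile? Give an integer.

3

Strong (own payoff 1929 − 50×34 = 229): to t=0 gives 295 → profitable ✗; to t=32 gives 1485 − 50×32 = -115 → no gain ✓.
Moderate (own payoff 1485 − 114×32 = -2163): to t=0 gives 295 → profitable ✗; to t=34 gives 1929 − 114×34 = -1947 → profitable ✗.
Weak (own payoff 295): to t=32 gives 1485 − 149×32 = -3283 → no gain ✓; to t=34 gives 1929 − 149×34 = -3137 → no gain ✓.
3 of the 6 constraints hold; not an equilibrium.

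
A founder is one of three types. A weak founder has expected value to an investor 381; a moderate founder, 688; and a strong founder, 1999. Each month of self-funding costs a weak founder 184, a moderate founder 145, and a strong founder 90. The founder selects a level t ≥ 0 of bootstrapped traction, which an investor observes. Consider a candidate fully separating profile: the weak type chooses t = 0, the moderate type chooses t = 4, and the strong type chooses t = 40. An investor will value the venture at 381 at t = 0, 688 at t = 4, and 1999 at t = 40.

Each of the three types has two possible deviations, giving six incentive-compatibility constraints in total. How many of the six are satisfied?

3

Strong (own payoff 1999 − 90×40 = -1601): to t=0 gives 381 → profitable ✗; to t=4 gives 688 − 90×4 = 328 → profitable ✗.
Moderate (own payoff 688 − 145×4 = 108): to t=0 gives 381 → profitable ✗; to t=40 gives 1999 − 145×40 = -3801 → no gain ✓.
Weak (own payoff 381): to t=4 gives 688 − 184×4 = -48 → no gain ✓; to t=40 gives 1999 − 184×40 = -5361 → no gain ✓.
3 of the 6 constraints hold; not an equilibrium.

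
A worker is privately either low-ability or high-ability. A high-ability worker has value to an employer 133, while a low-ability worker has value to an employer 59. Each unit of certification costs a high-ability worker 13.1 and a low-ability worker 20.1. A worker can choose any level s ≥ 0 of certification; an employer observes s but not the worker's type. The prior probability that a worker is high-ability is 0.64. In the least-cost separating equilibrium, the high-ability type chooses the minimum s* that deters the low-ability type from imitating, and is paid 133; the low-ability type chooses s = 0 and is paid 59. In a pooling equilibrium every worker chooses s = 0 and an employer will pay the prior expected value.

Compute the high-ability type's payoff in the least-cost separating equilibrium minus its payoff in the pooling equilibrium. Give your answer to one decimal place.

Least-cost separating signal: s* solves 59 = 133 − 20.1·s*, so s* = (133 − 59)/20.1 ≈ 3.6816.
High-ability type's separating payoff: 133 − 13.1 × s* = 133 − 13.1 × (133 − 59)/20.1 = 133 − 969.4/20.1 ≈ 84.771.
Pooling payoff: 0.64 × 133 + 0.36 × 59 = 106.36.
Difference: 84.771 − 106.36 = -21.589, i.e. -21.6 to one decimal place.
The high-ability type would prefer the pooling outcome.

-21.6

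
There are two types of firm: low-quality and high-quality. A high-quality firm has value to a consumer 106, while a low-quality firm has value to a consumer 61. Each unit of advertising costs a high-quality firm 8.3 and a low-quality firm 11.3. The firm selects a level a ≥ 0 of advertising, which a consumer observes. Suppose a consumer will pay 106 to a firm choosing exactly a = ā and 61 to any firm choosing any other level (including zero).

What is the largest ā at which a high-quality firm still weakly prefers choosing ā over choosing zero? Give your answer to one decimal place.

Choosing ā yields the high-quality type 106 − 8.3·ā; choosing zero yields 61.
The high-quality type is indifferent at 106 − 8.3·ā = 61, i.e. ā = (106 − 61) / 8.3 ≈ 5.4.
For any ā above 5.4 the high-quality type would rather pool at zero, so separation collapses.

5.4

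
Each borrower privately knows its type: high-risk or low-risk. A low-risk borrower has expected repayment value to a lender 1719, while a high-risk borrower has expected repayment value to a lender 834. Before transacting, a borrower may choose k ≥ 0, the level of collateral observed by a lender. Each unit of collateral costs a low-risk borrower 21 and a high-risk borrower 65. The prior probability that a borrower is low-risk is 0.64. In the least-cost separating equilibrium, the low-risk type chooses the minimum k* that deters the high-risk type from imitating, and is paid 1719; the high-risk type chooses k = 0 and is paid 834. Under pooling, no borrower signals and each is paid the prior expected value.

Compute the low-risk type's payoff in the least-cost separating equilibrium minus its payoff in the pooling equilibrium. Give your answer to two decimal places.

32.68

Least-cost separating signal: k* solves 834 = 1719 − 65·k*, so k* = (1719 − 834)/65 ≈ 13.6154.
Low-risk type's separating payoff: 1719 − 21 × k* = 1719 − 21 × (1719 − 834)/65 = 1719 − 18585/65 ≈ 1433.0769.
Pooling payoff: 0.64 × 1719 + 0.36 × 834 = 1400.4.
Difference: 1433.0769 − 1400.4 = 32.6769, i.e. 32.68 to two decimal places.
The low-risk type prefers to separate.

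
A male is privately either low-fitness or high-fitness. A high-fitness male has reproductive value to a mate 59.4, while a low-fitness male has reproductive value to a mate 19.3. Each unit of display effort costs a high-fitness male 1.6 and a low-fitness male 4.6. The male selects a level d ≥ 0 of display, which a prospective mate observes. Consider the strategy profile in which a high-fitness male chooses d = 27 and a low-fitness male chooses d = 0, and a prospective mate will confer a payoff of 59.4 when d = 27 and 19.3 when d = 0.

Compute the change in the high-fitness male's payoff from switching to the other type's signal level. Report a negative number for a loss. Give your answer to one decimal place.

3.1

Playing d = 27 the high-fitness male receives 59.4 − 1.6 × 27 = 16.2.
Deviating to d = 0 yields 19.3 instead.
Gain from deviating: 19.3 − 16.2 = 3.1.
The gain is positive, so the high-fitness type's incentive-compatibility constraint is violated — this profile is not a separating equilibrium.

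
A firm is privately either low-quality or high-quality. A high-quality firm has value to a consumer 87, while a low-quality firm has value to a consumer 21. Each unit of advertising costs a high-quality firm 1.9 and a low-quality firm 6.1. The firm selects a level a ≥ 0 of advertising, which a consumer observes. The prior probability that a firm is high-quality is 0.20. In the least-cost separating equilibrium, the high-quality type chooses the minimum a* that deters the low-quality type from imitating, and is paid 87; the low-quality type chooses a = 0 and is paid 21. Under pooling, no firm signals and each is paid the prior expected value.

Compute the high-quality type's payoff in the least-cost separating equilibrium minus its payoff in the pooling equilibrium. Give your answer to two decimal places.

32.24

Least-cost separating signal: a* solves 21 = 87 − 6.1·a*, so a* = (87 − 21)/6.1 ≈ 10.8197.
High-quality type's separating payoff: 87 − 1.9 × a* = 87 − 1.9 × (87 − 21)/6.1 = 87 − 125.4/6.1 ≈ 66.4426.
Pooling payoff: 0.20 × 87 + 0.80 × 21 = 34.2.
Difference: 66.4426 − 34.2 = 32.2426, i.e. 32.24 to two decimal places.
The high-quality type prefers to separate.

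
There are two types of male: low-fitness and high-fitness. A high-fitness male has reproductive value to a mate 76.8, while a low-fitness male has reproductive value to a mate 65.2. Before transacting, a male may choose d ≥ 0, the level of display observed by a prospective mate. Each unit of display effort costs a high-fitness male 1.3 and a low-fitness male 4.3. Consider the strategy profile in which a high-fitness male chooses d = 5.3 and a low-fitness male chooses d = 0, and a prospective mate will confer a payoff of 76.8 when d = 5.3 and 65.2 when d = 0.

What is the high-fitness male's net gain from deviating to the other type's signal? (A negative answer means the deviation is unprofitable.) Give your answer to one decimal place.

-4.7

Playing d = 5.3 the high-fitness male receives 76.8 − 1.3 × 5.3 = 69.91.
Deviating to d = 0 yields 65.2 instead.
Gain from deviating: 65.2 − 69.91 = -4.71, i.e. -4.7 to one decimal place.
The gain is negative, so the high-fitness type's incentive-compatibility constraint is satisfied.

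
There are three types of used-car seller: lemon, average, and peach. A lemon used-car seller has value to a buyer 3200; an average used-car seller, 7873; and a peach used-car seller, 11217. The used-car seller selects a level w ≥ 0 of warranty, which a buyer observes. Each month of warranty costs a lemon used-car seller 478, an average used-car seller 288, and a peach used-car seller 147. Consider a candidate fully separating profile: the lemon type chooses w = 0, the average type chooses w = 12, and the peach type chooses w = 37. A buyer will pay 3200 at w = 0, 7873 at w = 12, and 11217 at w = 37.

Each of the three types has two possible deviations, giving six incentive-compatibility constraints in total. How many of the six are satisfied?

Lemon (own payoff 3200): to w=12 gives 7873 − 478×12 = 2137 → no gain ✓; to w=37 gives 11217 − 478×37 = -6469 → no gain ✓.
Average (own payoff 7873 − 288×12 = 4417): to w=0 gives 3200 → no gain ✓; to w=37 gives 11217 − 288×37 = 561 → no gain ✓.
Peach (own payoff 11217 − 147×37 = 5778): to w=0 gives 3200 → no gain ✓; to w=12 gives 7873 − 147×12 = 6109 → profitable ✗.
5 of the 6 constraints hold; not an equilibrium.

5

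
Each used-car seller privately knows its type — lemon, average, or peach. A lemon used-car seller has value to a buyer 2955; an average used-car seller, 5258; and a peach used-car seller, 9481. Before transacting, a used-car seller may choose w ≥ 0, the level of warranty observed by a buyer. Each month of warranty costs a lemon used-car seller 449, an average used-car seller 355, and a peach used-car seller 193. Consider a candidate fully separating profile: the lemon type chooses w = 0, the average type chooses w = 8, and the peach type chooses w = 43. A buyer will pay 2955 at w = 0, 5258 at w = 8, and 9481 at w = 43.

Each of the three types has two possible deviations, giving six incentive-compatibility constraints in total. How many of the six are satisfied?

3

Peach (own payoff 9481 − 193×43 = 1182): to w=0 gives 2955 → profitable ✗; to w=8 gives 5258 − 193×8 = 3714 → profitable ✗.
Lemon (own payoff 2955): to w=8 gives 5258 − 449×8 = 1666 → no gain ✓; to w=43 gives 9481 − 449×43 = -9826 → no gain ✓.
Average (own payoff 5258 − 355×8 = 2418): to w=0 gives 2955 → profitable ✗; to w=43 gives 9481 − 355×43 = -5784 → no gain ✓.
3 of the 6 constraints hold; not an equilibrium.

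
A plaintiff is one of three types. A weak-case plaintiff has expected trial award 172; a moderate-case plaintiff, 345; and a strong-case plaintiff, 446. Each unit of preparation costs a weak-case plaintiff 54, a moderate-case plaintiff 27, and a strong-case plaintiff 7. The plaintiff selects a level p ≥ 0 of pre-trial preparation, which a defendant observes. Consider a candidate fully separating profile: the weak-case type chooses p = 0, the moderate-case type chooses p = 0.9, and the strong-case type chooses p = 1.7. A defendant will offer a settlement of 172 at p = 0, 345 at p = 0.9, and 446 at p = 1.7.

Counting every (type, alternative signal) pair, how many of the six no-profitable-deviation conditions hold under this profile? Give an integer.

Strong-case (own payoff 446 − 7×1.7 = 434.1): to p=0 gives 172 → no gain ✓; to p=0.9 gives 345 − 7×0.9 = 338.7 → no gain ✓.
Weak-case (own payoff 172): to p=0.9 gives 345 − 54×0.9 = 296.4 → profitable ✗; to p=1.7 gives 446 − 54×1.7 = 354.2 → profitable ✗.
Moderate-case (own payoff 345 − 27×0.9 = 320.7): to p=0 gives 172 → no gain ✓; to p=1.7 gives 446 − 27×1.7 = 400.1 → profitable ✗.
3 of the 6 constraints hold; not an equilibrium.

3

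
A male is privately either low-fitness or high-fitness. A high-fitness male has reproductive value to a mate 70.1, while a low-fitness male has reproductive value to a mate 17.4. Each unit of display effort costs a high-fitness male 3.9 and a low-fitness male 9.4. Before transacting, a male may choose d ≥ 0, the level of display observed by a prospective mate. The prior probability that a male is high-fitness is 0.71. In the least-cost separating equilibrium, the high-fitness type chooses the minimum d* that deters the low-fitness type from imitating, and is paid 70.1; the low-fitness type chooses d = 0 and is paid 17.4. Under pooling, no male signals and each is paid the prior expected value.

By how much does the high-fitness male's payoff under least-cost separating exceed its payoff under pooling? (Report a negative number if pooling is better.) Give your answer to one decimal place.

-6.6

Least-cost separating signal: d* solves 17.4 = 70.1 − 9.4·d*, so d* = (70.1 − 17.4)/9.4 ≈ 5.6064.
High-fitness type's separating payoff: 70.1 − 3.9 × d* = 70.1 − 3.9 × (70.1 − 17.4)/9.4 = 70.1 − 205.53/9.4 ≈ 48.235.
Pooling payoff: 0.71 × 70.1 + 0.29 × 17.4 = 54.817.
Difference: 48.235 − 54.817 = -6.582, i.e. -6.6 to one decimal place.
The high-fitness type would prefer the pooling outcome.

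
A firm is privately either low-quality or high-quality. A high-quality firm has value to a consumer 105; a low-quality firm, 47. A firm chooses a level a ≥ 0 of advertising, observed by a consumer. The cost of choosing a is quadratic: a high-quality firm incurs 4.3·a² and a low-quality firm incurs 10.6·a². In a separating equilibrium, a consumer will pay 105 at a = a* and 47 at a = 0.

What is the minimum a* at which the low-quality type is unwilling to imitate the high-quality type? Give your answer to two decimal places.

The low-quality type at a = 0 receives 47; imitating at a* yields 105 − 10.6·a*².
Indifference: 47 = 105 − 10.6·a*², so a*² = (105 − 47) / 10.6 ≈ 5.4717.
a* = √5.4717 ≈ 2.34.

2.34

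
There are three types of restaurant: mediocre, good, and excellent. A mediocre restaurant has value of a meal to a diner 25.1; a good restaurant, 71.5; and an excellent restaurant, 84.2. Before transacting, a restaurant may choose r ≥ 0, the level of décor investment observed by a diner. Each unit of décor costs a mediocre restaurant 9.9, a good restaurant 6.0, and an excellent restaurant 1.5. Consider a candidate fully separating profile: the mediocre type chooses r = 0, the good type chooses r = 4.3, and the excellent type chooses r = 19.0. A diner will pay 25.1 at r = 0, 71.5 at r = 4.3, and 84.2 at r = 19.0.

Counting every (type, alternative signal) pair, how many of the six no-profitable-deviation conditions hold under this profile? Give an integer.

Excellent (own payoff 84.2 − 1.5×19.0 = 55.7): to r=0 gives 25.1 → no gain ✓; to r=4.3 gives 71.5 − 1.5×4.3 = 65.05 → profitable ✗.
Mediocre (own payoff 25.1): to r=4.3 gives 71.5 − 9.9×4.3 = 28.93 → profitable ✗; to r=19.0 gives 84.2 − 9.9×19.0 = -103.9 → no gain ✓.
Good (own payoff 71.5 − 6.0×4.3 = 45.7): to r=0 gives 25.1 → no gain ✓; to r=19.0 gives 84.2 − 6.0×19.0 = -29.8 → no gain ✓.
4 of the 6 constraints hold; not an equilibrium.

4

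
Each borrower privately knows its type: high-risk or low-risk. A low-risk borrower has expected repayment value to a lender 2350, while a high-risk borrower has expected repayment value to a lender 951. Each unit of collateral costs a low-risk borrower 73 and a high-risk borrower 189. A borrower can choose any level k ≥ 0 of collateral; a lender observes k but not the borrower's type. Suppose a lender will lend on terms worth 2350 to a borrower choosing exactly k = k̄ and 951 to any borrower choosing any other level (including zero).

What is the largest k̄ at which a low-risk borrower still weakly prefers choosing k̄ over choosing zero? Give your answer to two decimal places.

Choosing k̄ yields the low-risk type 2350 − 73·k̄; choosing zero yields 951.
The low-risk type is indifferent at 2350 − 73·k̄ = 951, i.e. k̄ = (2350 − 951) / 73 ≈ 19.16.
For any k̄ above 19.16 the low-risk type would rather pool at zero, so separation collapses.

19.16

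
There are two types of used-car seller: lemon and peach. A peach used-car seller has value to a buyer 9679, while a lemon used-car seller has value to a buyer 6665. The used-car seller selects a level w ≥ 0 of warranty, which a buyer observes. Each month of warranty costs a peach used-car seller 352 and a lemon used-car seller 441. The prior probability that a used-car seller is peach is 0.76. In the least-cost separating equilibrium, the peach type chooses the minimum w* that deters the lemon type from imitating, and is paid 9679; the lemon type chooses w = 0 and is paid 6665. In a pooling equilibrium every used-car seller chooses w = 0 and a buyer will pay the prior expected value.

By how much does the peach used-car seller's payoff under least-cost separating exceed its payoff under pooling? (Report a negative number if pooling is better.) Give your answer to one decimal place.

Least-cost separating signal: w* solves 6665 = 9679 − 441·w*, so w* = (9679 − 6665)/441 ≈ 6.8345.
Peach type's separating payoff: 9679 − 352 × w* = 9679 − 352 × (9679 − 6665)/441 = 9679 − 1060928/441 ≈ 7273.268.
Pooling payoff: 0.76 × 9679 + 0.24 × 6665 = 8955.64.
Difference: 7273.268 − 8955.64 = -1682.372, i.e. -1682.4 to one decimal place.
The peach type would prefer the pooling outcome.

-1682.4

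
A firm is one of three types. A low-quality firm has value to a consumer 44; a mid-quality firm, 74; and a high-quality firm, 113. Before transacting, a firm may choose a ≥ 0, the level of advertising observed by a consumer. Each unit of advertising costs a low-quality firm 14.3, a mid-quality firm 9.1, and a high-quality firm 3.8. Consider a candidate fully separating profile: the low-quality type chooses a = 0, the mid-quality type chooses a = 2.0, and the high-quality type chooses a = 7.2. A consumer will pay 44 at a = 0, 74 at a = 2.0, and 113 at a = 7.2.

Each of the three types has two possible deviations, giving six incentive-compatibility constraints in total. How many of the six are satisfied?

5

High-quality (own payoff 113 − 3.8×7.2 = 85.64): to a=0 gives 44 → no gain ✓; to a=2.0 gives 74 − 3.8×2.0 = 66.4 → no gain ✓.
Low-quality (own payoff 44): to a=2.0 gives 74 − 14.3×2.0 = 45.4 → profitable ✗; to a=7.2 gives 113 − 14.3×7.2 = 10.04 → no gain ✓.
Mid-quality (own payoff 74 − 9.1×2.0 = 55.8): to a=0 gives 44 → no gain ✓; to a=7.2 gives 113 − 9.1×7.2 = 47.48 → no gain ✓.
5 of the 6 constraints hold; not an equilibrium.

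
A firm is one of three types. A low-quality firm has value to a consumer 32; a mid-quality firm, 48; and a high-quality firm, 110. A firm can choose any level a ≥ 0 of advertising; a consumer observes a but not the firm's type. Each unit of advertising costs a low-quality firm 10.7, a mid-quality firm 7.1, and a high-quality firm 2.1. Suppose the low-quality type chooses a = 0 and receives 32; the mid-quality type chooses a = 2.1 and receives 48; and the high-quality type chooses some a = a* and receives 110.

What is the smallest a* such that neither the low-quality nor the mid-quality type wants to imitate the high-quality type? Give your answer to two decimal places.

Mid-quality type (on-path payoff 48 − 7.1×2.1 = 33.09) won't mimic when 33.09 ≥ 110 − 7.1·a*, i.e. a* ≥ 10.83.
Low-quality type (on-path payoff 32) won't mimic when 32 ≥ 110 − 10.7·a*, i.e. a* ≥ 7.29.
Both must hold, so a* = max(7.29, 10.83) = 10.83. The mid-quality type's constraint binds.

10.83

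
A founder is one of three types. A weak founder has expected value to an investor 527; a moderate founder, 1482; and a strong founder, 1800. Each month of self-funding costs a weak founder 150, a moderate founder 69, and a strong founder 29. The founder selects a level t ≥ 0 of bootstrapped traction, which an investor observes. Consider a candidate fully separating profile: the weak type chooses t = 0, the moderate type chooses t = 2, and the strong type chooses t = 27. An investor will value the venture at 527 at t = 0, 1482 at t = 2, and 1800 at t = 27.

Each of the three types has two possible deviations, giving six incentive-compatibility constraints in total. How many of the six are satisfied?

4

Moderate (own payoff 1482 − 69×2 = 1344): to t=0 gives 527 → no gain ✓; to t=27 gives 1800 − 69×27 = -63 → no gain ✓.
Weak (own payoff 527): to t=2 gives 1482 − 150×2 = 1182 → profitable ✗; to t=27 gives 1800 − 150×27 = -2250 → no gain ✓.
Strong (own payoff 1800 − 29×27 = 1017): to t=0 gives 527 → no gain ✓; to t=2 gives 1482 − 29×2 = 1424 → profitable ✗.
4 of the 6 constraints hold; not an equilibrium.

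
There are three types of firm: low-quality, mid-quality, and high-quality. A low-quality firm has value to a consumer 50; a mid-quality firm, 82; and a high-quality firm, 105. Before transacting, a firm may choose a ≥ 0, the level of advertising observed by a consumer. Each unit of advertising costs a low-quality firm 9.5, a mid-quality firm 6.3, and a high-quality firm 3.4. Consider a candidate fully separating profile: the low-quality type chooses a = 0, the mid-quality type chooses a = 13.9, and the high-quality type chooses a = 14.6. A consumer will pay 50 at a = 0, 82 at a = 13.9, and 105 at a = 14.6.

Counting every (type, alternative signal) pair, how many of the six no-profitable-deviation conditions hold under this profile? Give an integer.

4

Mid-quality (own payoff 82 − 6.3×13.9 = -5.57): to a=0 gives 50 → profitable ✗; to a=14.6 gives 105 − 6.3×14.6 = 13.02 → profitable ✗.
High-quality (own payoff 105 − 3.4×14.6 = 55.36): to a=0 gives 50 → no gain ✓; to a=13.9 gives 82 − 3.4×13.9 = 34.74 → no gain ✓.
Low-quality (own payoff 50): to a=13.9 gives 82 − 9.5×13.9 = -50.05 → no gain ✓; to a=14.6 gives 105 − 9.5×14.6 = -33.7 → no gain ✓.
4 of the 6 constraints hold; not an equilibrium.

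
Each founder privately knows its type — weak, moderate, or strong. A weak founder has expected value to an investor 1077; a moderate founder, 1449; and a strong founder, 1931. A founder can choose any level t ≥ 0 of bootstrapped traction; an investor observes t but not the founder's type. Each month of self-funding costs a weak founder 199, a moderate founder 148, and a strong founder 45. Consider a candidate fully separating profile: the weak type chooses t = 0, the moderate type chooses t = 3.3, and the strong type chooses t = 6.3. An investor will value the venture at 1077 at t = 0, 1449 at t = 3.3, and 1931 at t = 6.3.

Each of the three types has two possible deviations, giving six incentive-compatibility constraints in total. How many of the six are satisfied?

Moderate (own payoff 1449 − 148×3.3 = 960.6): to t=0 gives 1077 → profitable ✗; to t=6.3 gives 1931 − 148×6.3 = 998.6 → profitable ✗.
Strong (own payoff 1931 − 45×6.3 = 1647.5): to t=0 gives 1077 → no gain ✓; to t=3.3 gives 1449 − 45×3.3 = 1300.5 → no gain ✓.
Weak (own payoff 1077): to t=3.3 gives 1449 − 199×3.3 = 792.3 → no gain ✓; to t=6.3 gives 1931 − 199×6.3 = 677.3 → no gain ✓.
4 of the 6 constraints hold; not an equilibrium.

4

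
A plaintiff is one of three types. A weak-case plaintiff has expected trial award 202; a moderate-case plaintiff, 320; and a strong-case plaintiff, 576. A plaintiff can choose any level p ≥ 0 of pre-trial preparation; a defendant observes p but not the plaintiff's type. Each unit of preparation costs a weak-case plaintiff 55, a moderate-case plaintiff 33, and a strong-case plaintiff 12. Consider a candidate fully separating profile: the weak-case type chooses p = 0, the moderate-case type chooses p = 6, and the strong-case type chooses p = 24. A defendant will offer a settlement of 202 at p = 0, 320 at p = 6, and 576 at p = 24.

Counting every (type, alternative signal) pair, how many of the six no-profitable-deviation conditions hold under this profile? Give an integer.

5

Weak-case (own payoff 202): to p=6 gives 320 − 55×6 = -10 → no gain ✓; to p=24 gives 576 − 55×24 = -744 → no gain ✓.
Moderate-case (own payoff 320 − 33×6 = 122): to p=0 gives 202 → profitable ✗; to p=24 gives 576 − 33×24 = -216 → no gain ✓.
Strong-case (own payoff 576 − 12×24 = 288): to p=0 gives 202 → no gain ✓; to p=6 gives 320 − 12×6 = 248 → no gain ✓.
5 of the 6 constraints hold; not an equilibrium.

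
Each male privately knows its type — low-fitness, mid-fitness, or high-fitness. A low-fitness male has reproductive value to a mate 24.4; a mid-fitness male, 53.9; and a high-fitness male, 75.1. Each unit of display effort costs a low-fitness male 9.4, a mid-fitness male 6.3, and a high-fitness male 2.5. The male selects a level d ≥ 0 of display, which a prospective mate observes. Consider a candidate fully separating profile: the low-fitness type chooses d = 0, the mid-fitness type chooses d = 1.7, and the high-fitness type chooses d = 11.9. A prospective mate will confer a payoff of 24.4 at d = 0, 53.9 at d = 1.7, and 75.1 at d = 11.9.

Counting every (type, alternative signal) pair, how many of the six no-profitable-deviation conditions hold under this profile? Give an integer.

4

High-fitness (own payoff 75.1 − 2.5×11.9 = 45.35): to d=0 gives 24.4 → no gain ✓; to d=1.7 gives 53.9 − 2.5×1.7 = 49.65 → profitable ✗.
Low-fitness (own payoff 24.4): to d=1.7 gives 53.9 − 9.4×1.7 = 37.92 → profitable ✗; to d=11.9 gives 75.1 − 9.4×11.9 = -36.76 → no gain ✓.
Mid-fitness (own payoff 53.9 − 6.3×1.7 = 43.19): to d=0 gives 24.4 → no gain ✓; to d=11.9 gives 75.1 − 6.3×11.9 = 0.13 → no gain ✓.
4 of the 6 constraints hold; not an equilibrium.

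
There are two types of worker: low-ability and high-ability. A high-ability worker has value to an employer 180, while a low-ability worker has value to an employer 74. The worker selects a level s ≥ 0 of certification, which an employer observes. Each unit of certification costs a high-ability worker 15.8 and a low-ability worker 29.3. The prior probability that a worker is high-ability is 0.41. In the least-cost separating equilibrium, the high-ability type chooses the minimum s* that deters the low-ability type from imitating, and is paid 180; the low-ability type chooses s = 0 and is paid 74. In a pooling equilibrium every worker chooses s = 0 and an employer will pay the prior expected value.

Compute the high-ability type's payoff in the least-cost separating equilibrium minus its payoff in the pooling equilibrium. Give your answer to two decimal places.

5.38

Least-cost separating signal: s* solves 74 = 180 − 29.3·s*, so s* = (180 − 74)/29.3 ≈ 3.6177.
High-ability type's separating payoff: 180 − 15.8 × s* = 180 − 15.8 × (180 − 74)/29.3 = 180 − 1674.8/29.3 ≈ 122.8396.
Pooling payoff: 0.41 × 180 + 0.59 × 74 = 117.46.
Difference: 122.8396 − 117.46 = 5.3796, i.e. 5.38 to two decimal places.
The high-ability type prefers to separate.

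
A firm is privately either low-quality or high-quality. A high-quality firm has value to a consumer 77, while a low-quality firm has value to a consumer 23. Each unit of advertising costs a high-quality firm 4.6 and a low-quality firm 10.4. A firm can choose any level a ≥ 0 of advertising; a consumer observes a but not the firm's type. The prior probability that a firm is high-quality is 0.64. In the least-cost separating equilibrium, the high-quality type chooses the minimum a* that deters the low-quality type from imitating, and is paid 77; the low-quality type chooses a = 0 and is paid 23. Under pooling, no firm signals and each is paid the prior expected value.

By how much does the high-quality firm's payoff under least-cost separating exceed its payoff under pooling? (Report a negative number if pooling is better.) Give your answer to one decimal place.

-4.4

Least-cost separating signal: a* solves 23 = 77 − 10.4·a*, so a* = (77 − 23)/10.4 ≈ 5.1923.
High-quality type's separating payoff: 77 − 4.6 × a* = 77 − 4.6 × (77 − 23)/10.4 = 77 − 248.4/10.4 ≈ 53.115.
Pooling payoff: 0.64 × 77 + 0.36 × 23 = 57.56.
Difference: 53.115 − 57.56 = -4.445, i.e. -4.4 to one decimal place.
The high-quality type would prefer the pooling outcome.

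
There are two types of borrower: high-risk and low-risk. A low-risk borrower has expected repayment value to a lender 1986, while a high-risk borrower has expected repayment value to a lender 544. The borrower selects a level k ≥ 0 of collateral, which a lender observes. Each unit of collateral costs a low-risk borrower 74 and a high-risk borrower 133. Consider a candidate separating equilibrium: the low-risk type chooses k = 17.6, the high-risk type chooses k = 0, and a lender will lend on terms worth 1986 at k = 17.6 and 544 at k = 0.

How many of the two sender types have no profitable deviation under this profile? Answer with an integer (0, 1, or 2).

High-risk type: stay at 0 → 544; mimic → 1986 − 133 × 17.6 = -354.8. IC holds (544 ≥ -354.8).
Low-risk type: signal → 1986 − 74 × 17.6 = 683.6; deviate to 0 → 544. IC holds (683.6 ≥ 544).
2 of 2 constraints hold, so this is a separating equilibrium.

2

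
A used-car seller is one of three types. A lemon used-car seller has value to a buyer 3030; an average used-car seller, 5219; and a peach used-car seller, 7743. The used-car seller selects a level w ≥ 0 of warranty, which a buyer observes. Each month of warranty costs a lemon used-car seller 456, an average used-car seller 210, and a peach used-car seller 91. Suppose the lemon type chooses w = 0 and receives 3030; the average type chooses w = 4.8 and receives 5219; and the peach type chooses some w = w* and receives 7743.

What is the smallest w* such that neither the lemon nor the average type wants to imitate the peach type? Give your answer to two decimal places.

Lemon type (on-path payoff 3030) won't mimic when 3030 ≥ 7743 − 456·w*, i.e. w* ≥ 10.34.
Average type (on-path payoff 5219 − 210×4.8 = 4211) won't mimic when 4211 ≥ 7743 − 210·w*, i.e. w* ≥ 16.82.
Both must hold, so w* = max(10.34, 16.82) = 16.82. The average type's constraint binds.

16.82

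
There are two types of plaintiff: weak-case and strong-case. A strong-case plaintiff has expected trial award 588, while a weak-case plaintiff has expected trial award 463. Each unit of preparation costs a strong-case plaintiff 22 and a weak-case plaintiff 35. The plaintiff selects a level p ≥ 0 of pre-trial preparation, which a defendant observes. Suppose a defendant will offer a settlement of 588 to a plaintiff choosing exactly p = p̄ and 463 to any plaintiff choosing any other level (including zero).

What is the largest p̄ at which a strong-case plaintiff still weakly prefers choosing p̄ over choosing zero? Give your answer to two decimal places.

5.68

Choosing p̄ yields the strong-case type 588 − 22·p̄; choosing zero yields 463.
The strong-case type is indifferent at 588 − 22·p̄ = 463, i.e. p̄ = (588 − 463) / 22 ≈ 5.68.
For any p̄ above 5.68 the strong-case type would rather pool at zero, so separation collapses.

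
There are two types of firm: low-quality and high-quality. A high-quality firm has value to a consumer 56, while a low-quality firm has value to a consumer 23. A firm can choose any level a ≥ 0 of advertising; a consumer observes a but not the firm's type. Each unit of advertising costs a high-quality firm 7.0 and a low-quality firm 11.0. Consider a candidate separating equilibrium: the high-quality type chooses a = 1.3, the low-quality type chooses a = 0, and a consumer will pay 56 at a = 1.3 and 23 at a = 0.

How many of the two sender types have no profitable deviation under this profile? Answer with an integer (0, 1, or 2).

High-quality type: signal → 56 − 7.0 × 1.3 = 46.9; deviate to 0 → 23. IC holds (46.9 ≥ 23).
Low-quality type: stay at 0 → 23; mimic → 56 − 11.0 × 1.3 = 41.7. IC fails (23 < 41.7).
1 of 2 constraints hold, so this profile is not an equilibrium.

1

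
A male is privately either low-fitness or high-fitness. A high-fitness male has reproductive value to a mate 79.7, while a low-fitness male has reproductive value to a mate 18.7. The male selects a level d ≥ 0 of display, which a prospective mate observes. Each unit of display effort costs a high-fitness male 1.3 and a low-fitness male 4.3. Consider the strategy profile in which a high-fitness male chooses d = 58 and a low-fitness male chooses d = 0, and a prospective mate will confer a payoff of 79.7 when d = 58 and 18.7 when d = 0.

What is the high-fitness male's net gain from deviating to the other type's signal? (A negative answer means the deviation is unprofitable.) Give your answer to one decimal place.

Playing d = 58 the high-fitness male receives 79.7 − 1.3 × 58 = 4.3.
Deviating to d = 0 yields 18.7 instead.
Gain from deviating: 18.7 − 4.3 = 14.4.
The gain is positive, so the high-fitness type's incentive-compatibility constraint is violated — this profile is not a separating equilibrium.

14.4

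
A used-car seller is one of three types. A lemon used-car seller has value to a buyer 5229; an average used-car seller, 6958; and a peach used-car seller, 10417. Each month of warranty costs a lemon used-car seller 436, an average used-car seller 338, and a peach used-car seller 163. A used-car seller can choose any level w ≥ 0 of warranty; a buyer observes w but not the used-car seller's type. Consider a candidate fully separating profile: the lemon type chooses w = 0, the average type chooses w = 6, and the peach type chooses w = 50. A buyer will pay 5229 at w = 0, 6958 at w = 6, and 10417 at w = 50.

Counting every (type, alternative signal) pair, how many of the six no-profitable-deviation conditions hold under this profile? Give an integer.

Lemon (own payoff 5229): to w=6 gives 6958 − 436×6 = 4342 → no gain ✓; to w=50 gives 10417 − 436×50 = -11383 → no gain ✓.
Peach (own payoff 10417 − 163×50 = 2267): to w=0 gives 5229 → profitable ✗; to w=6 gives 6958 − 163×6 = 5980 → profitable ✗.
Average (own payoff 6958 − 338×6 = 4930): to w=0 gives 5229 → profitable ✗; to w=50 gives 10417 − 338×50 = -6483 → no gain ✓.
3 of the 6 constraints hold; not an equilibrium.

3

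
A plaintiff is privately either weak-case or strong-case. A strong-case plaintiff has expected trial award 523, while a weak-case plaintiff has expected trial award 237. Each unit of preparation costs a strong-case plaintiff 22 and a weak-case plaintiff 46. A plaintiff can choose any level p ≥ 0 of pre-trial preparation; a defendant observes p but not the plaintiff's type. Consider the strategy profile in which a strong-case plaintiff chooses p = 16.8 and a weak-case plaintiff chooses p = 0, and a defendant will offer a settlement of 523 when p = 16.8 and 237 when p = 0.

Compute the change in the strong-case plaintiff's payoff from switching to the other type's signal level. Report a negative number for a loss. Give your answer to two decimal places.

83.60

Playing p = 16.8 the strong-case plaintiff receives 523 − 22 × 16.8 = 153.4.
Deviating to p = 0 yields 237 instead.
Gain from deviating: 237 − 153.4 = 83.60.
The gain is positive, so the strong-case type's incentive-compatibility constraint is violated — this profile is not a separating equilibrium.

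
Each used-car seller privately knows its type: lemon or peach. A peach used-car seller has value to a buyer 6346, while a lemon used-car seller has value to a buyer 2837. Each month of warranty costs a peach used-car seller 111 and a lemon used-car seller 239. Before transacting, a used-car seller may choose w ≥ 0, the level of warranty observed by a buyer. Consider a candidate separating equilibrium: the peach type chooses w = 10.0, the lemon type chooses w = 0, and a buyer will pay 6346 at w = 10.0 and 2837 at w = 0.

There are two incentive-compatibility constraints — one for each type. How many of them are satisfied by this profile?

Peach type: signal → 6346 − 111 × 10.0 = 5236; deviate to 0 → 2837. IC holds (5236 ≥ 2837).
Lemon type: stay at 0 → 2837; mimic → 6346 − 239 × 10.0 = 3956. IC fails (2837 < 3956).
1 of 2 constraints hold, so this profile is not an equilibrium.

1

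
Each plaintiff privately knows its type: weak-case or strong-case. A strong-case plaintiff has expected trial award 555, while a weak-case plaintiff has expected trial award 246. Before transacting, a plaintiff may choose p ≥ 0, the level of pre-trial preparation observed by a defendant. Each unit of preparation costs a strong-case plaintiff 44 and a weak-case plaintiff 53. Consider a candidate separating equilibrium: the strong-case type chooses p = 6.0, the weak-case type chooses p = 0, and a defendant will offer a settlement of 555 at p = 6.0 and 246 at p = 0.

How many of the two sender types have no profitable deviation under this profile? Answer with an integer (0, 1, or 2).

Weak-case type: stay at 0 → 246; mimic → 555 − 53 × 6.0 = 237. IC holds (246 ≥ 237).
Strong-case type: signal → 555 − 44 × 6.0 = 291; deviate to 0 → 246. IC holds (291 ≥ 246).
2 of 2 constraints hold, so this is a separating equilibrium.

2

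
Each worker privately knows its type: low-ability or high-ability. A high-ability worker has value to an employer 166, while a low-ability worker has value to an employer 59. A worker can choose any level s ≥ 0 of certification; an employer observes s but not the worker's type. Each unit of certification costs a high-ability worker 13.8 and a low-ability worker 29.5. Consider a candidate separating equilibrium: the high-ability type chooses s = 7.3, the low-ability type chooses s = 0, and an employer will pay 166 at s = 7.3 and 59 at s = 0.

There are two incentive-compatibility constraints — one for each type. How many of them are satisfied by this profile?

2

Low-ability type: stay at 0 → 59; mimic → 166 − 29.5 × 7.3 = -49.35. IC holds (59 ≥ -49.35).
High-ability type: signal → 166 − 13.8 × 7.3 = 65.26; deviate to 0 → 59. IC holds (65.26 ≥ 59).
2 of 2 constraints hold, so this is a separating equilibrium.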